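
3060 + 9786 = 12846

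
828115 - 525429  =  302686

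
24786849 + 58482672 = 83269521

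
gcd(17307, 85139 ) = 1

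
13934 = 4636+9298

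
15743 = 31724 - 15981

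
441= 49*9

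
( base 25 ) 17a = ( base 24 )19I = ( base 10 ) 810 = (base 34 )ns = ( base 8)1452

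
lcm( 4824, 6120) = 410040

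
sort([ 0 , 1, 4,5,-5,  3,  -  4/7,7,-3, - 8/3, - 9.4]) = [ - 9.4,-5,-3,-8/3,-4/7,0,1, 3 , 4,5,7 ] 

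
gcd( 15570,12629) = 173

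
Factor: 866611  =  523^1*1657^1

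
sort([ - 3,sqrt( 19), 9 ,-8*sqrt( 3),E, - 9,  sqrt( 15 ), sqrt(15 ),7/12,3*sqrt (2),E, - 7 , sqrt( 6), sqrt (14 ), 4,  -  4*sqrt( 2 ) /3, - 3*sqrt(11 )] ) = [ - 8*sqrt( 3 ),-3*sqrt( 11), - 9, - 7, - 3, - 4*sqrt(2 ) /3,7/12, sqrt( 6), E, E, sqrt( 14 ),  sqrt(15 ), sqrt( 15 ),  4, 3 * sqrt(2),sqrt(19), 9] 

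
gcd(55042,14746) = 146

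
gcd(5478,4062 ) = 6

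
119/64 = 1 + 55/64 = 1.86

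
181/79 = 181/79= 2.29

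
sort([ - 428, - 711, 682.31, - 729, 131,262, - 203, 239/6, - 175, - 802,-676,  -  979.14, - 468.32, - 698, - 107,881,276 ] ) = [ - 979.14, - 802, - 729, - 711, - 698 , - 676, - 468.32, - 428, - 203 , - 175, -107,  239/6,  131,262, 276  ,  682.31, 881 ]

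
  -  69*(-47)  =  3243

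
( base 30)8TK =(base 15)25E5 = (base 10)8090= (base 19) 137F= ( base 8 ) 17632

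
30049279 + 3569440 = 33618719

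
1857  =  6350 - 4493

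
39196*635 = 24889460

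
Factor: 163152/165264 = 3^1*103^1*313^(-1) = 309/313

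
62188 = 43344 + 18844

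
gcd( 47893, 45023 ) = 1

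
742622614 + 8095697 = 750718311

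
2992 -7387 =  - 4395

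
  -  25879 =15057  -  40936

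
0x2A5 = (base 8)1245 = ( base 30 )mh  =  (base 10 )677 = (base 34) JV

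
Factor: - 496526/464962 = - 409/383 = - 383^( - 1 )*409^1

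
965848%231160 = 41208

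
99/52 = 99/52 = 1.90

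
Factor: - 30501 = -3^2*  3389^1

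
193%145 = 48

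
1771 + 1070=2841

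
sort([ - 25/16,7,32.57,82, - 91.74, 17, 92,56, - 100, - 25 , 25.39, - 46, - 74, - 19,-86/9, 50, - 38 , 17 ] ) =[ -100,  -  91.74,-74, - 46, - 38, - 25, - 19, -86/9,- 25/16,7, 17, 17,25.39,32.57,50,56,  82,92]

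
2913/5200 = 2913/5200=0.56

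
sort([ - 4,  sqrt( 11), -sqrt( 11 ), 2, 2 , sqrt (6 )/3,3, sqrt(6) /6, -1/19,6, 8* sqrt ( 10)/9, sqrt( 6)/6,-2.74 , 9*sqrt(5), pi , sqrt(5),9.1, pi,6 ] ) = [ - 4 , - sqrt(11), -2.74,-1/19, sqrt( 6 ) /6, sqrt(6 ) /6, sqrt( 6 ) /3, 2, 2, sqrt( 5 ), 8*sqrt(10)/9, 3,pi,  pi, sqrt( 11), 6, 6, 9.1, 9*sqrt( 5)] 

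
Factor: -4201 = - 4201^1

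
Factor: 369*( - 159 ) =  - 3^3*41^1*53^1=- 58671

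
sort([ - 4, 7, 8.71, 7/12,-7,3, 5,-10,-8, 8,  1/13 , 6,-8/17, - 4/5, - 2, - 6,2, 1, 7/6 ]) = [ - 10, - 8, - 7, - 6, - 4, - 2, - 4/5,-8/17,1/13, 7/12 , 1,7/6 , 2,3, 5, 6, 7,8,8.71] 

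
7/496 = 7/496  =  0.01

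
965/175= 193/35 = 5.51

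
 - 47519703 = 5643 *( - 8421 ) 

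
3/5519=3/5519 = 0.00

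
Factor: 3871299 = 3^1*1290433^1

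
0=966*0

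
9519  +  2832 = 12351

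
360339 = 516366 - 156027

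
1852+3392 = 5244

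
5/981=5/981  =  0.01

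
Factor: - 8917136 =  - 2^4*557321^1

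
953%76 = 41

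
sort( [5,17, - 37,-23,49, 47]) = [-37, - 23, 5,17,47,49 ]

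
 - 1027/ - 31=33 + 4/31  =  33.13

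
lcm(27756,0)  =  0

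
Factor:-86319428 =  - 2^2*13^1 * 29^1 * 57241^1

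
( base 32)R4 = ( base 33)qa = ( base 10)868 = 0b1101100100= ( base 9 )1164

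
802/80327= 802/80327 = 0.01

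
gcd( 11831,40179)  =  1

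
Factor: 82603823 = 157^1*526139^1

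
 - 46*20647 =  - 949762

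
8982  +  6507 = 15489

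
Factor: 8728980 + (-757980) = 7971000 = 2^3*3^1*5^3*2657^1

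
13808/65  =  212+ 28/65 = 212.43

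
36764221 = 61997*593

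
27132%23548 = 3584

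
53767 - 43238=10529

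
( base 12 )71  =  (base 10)85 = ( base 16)55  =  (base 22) 3j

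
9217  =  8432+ 785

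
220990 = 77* 2870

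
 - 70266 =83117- 153383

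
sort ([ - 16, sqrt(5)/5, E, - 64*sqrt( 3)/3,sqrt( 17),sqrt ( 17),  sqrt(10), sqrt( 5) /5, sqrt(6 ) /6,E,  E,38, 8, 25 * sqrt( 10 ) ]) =[ - 64*sqrt ( 3 )/3,  -  16,sqrt(6 ) /6,sqrt(5) /5,sqrt(5)/5,E,  E,E, sqrt( 10 ), sqrt ( 17),sqrt( 17),8,  38,25*sqrt(10) ]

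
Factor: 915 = 3^1 * 5^1 *61^1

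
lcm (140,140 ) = 140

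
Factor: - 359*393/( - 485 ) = 141087/485 = 3^1*5^( - 1 )*97^(-1)*131^1*359^1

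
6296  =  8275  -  1979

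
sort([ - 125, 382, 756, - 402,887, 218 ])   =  [ - 402, - 125, 218,382, 756, 887 ]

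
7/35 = 1/5 = 0.20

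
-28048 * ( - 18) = 504864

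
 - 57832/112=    - 7229/14 = -516.36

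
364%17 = 7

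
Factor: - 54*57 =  - 2^1*3^4*19^1 = - 3078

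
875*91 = 79625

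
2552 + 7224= 9776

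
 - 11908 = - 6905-5003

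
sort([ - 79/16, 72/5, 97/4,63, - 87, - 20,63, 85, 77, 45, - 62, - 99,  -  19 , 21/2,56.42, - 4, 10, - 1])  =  [ - 99,-87, - 62,-20, - 19, - 79/16, - 4, - 1, 10, 21/2,72/5,97/4, 45, 56.42, 63 , 63,77, 85] 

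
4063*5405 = 21960515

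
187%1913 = 187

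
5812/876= 1453/219 = 6.63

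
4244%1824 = 596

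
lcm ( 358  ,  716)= 716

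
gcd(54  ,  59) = 1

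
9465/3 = 3155=3155.00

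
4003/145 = 4003/145  =  27.61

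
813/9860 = 813/9860 = 0.08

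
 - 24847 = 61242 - 86089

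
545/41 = 13 + 12/41= 13.29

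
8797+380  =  9177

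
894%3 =0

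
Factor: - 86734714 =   -  2^1*11^1*17^1 * 31^1*7481^1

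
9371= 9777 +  - 406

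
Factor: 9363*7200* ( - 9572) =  - 2^7 * 3^3*5^2*2393^1 * 3121^1= - 645282979200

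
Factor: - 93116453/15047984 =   -  2271133/367024=   -2^ (-4)*7^(  -  1) * 29^ ( - 1)*113^ (-1)*2271133^1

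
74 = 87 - 13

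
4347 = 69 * 63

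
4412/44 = 1103/11= 100.27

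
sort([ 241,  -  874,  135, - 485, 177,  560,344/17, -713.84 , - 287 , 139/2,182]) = [ - 874, - 713.84, - 485, - 287,344/17,139/2,135, 177, 182,241, 560]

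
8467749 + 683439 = 9151188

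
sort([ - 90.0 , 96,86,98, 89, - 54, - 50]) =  [ - 90.0  , -54,-50,  86,89, 96, 98 ]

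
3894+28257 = 32151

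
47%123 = 47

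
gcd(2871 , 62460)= 9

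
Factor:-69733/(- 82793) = 137^1*509^1*82793^(  -  1)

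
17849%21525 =17849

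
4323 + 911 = 5234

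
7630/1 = 7630=   7630.00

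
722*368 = 265696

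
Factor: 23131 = 23131^1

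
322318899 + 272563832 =594882731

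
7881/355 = 111/5 = 22.20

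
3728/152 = 466/19 = 24.53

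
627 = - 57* ( - 11)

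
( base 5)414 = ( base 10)109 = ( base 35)34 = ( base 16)6D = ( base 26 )45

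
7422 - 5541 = 1881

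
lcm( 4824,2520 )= 168840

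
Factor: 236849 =239^1*991^1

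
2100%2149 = 2100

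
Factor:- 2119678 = - 2^1*11^2*19^1*461^1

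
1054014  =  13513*78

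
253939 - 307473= -53534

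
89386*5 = 446930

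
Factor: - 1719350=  - 2^1*5^2 *137^1*251^1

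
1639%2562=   1639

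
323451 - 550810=-227359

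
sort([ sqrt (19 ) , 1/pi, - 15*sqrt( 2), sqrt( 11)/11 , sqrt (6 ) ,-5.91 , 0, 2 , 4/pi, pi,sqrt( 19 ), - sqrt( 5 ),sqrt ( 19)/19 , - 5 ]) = [ - 15 * sqrt(2 ),-5.91, - 5, - sqrt(5), 0,sqrt( 19 ) /19 , sqrt (11 )/11,1/pi,  4/pi, 2, sqrt (6),pi,sqrt( 19 ), sqrt ( 19 )]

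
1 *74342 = 74342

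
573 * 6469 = 3706737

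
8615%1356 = 479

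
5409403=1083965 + 4325438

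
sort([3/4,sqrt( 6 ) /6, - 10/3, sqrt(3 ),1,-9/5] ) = [ - 10/3, - 9/5, sqrt( 6 ) /6,3/4,  1,sqrt(3 )]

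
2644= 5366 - 2722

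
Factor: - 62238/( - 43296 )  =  2^( - 4)*23^1  =  23/16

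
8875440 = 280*31698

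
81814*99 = 8099586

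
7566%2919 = 1728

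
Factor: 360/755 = 72/151 = 2^3*3^2* 151^( - 1) 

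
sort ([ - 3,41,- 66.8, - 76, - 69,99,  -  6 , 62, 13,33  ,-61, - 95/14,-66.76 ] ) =[-76,  -  69,-66.8,-66.76, - 61, - 95/14, -6,-3,13,33,41,62,99 ]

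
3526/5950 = 1763/2975 = 0.59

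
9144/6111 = 1016/679 = 1.50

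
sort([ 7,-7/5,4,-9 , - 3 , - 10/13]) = [ - 9, - 3, - 7/5,  -  10/13,4,7 ]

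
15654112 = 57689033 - 42034921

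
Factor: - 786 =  - 2^1*3^1  *131^1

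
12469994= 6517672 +5952322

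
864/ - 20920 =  - 108/2615 = - 0.04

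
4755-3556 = 1199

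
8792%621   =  98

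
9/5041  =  9/5041 = 0.00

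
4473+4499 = 8972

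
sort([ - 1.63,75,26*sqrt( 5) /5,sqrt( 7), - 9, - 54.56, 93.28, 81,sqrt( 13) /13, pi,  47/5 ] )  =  [ - 54.56,  -  9, - 1.63, sqrt( 13 )/13,sqrt( 7 ), pi,47/5, 26*sqrt( 5)/5, 75,81, 93.28 ] 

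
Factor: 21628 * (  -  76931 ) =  - 1663863668=- 2^2* 19^1*4049^1  *  5407^1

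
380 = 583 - 203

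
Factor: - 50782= -2^1*25391^1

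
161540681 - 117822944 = 43717737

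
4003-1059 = 2944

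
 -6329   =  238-6567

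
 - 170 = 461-631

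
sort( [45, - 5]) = [ - 5,  45]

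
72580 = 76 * 955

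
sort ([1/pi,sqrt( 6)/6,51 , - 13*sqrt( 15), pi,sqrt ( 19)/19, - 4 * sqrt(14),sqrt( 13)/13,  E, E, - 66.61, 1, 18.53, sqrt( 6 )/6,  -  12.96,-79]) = [ - 79, - 66.61,-13*sqrt(15 ),  -  4* sqrt( 14), - 12.96 , sqrt(19 )/19,sqrt(13)/13,1/pi , sqrt (6)/6, sqrt(6)/6,1 , E, E, pi, 18.53,51 ] 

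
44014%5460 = 334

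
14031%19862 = 14031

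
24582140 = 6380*3853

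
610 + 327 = 937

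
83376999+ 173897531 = 257274530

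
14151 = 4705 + 9446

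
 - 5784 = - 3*1928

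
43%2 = 1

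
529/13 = 40 + 9/13 =40.69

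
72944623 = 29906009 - -43038614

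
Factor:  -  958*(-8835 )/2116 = 4231965/1058 = 2^( - 1 )*3^1 * 5^1*19^1*23^(-2)*31^1*479^1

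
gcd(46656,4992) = 192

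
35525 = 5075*7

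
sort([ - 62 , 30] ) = [ - 62,  30] 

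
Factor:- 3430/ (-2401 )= 10/7  =  2^1 * 5^1 * 7^(  -  1)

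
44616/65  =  686 + 2/5= 686.40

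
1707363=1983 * 861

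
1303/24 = 1303/24 = 54.29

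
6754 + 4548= 11302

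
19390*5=96950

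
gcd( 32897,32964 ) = 67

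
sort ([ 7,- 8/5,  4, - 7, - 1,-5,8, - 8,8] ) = [ - 8,-7, -5, - 8/5, - 1,4,7, 8,8 ]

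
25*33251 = 831275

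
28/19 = 28/19= 1.47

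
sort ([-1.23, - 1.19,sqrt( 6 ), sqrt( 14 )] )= [ - 1.23,-1.19,sqrt(  6),sqrt(14 )] 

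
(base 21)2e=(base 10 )56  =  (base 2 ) 111000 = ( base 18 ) 32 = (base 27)22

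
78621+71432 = 150053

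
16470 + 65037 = 81507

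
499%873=499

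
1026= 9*114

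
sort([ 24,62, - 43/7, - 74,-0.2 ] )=[- 74, - 43/7,  -  0.2,24, 62]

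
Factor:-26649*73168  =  -2^4*3^4*7^1*17^1*47^1*269^1 = -1949854032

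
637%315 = 7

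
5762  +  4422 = 10184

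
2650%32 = 26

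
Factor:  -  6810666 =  - 2^1*3^1 * 1135111^1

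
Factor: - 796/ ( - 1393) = 4/7 = 2^2*7^( - 1)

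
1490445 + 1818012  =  3308457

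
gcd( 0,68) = 68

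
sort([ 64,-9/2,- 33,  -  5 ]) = [ - 33, - 5,-9/2,64]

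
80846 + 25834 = 106680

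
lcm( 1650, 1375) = 8250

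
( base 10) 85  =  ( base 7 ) 151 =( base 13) 67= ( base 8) 125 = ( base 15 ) 5A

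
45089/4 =45089/4= 11272.25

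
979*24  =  23496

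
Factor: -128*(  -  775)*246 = 24403200 = 2^8*3^1*5^2 *31^1*41^1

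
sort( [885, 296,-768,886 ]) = [ - 768, 296, 885,  886] 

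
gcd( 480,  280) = 40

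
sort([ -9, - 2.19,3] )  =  [ -9, - 2.19, 3 ] 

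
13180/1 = 13180= 13180.00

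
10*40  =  400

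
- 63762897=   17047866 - 80810763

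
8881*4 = 35524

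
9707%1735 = 1032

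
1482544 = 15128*98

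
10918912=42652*256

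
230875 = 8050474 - 7819599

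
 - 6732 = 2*( - 3366 ) 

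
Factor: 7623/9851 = 3^2*7^1*11^2*9851^( - 1 ) 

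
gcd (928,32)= 32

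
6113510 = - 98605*(-62 )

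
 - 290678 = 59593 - 350271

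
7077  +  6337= 13414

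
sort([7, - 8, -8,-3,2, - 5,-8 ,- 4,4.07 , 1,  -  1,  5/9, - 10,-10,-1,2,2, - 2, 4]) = [  -  10,-10, -8, - 8 , - 8, - 5,-4,-3, - 2, - 1,-1,5/9,1,2,2,2,4,4.07,7]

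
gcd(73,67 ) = 1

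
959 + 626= 1585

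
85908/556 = 21477/139 = 154.51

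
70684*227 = 16045268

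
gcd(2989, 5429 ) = 61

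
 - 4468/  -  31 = 144 + 4/31 = 144.13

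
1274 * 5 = 6370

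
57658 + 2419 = 60077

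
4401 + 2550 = 6951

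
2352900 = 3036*775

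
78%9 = 6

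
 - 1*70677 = -70677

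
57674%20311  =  17052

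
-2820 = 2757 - 5577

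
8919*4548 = 40563612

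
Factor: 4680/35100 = 2^1*3^( - 1)*5^( - 1) = 2/15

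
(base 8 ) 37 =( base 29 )12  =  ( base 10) 31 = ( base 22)19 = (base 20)1B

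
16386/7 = 16386/7  =  2340.86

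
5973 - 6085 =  - 112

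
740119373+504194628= 1244314001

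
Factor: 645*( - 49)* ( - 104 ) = 3286920 = 2^3*3^1*5^1* 7^2* 13^1 *43^1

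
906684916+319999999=1226684915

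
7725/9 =2575/3 = 858.33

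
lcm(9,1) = 9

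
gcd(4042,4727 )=1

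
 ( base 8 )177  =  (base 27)4J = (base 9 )151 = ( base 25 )52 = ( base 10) 127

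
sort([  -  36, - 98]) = [ - 98, - 36 ] 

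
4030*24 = 96720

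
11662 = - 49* ( - 238)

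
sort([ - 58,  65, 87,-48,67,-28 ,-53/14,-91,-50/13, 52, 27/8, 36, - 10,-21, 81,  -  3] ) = [ - 91, - 58, - 48,-28, - 21,-10,- 50/13,-53/14, - 3 , 27/8, 36,52, 65, 67,81, 87]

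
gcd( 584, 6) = 2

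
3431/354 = 9+245/354 = 9.69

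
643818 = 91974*7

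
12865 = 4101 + 8764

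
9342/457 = 9342/457 = 20.44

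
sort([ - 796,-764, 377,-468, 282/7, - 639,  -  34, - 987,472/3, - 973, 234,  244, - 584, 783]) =[-987, - 973,  -  796,-764, - 639,  -  584, - 468 ,  -  34,282/7,472/3,234,244,377,783 ]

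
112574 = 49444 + 63130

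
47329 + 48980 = 96309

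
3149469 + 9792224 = 12941693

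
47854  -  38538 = 9316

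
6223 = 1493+4730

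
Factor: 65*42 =2^1*3^1 * 5^1*7^1 * 13^1 = 2730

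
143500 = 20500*7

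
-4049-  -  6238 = 2189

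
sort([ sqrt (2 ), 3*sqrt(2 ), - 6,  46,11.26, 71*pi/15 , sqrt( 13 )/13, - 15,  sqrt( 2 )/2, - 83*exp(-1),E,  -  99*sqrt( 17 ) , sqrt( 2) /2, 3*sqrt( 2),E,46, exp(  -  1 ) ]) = [-99*sqrt( 17), - 83 * exp(- 1 ), - 15, - 6,sqrt (13)/13,exp( - 1), sqrt( 2 )/2, sqrt(2) /2,sqrt(2 ),E, E, 3*sqrt( 2 ), 3*sqrt( 2), 11.26,  71*pi/15, 46, 46 ] 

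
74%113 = 74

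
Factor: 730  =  2^1* 5^1 * 73^1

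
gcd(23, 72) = 1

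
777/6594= 37/314 = 0.12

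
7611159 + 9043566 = 16654725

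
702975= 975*721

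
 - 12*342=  - 4104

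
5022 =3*1674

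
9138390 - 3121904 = 6016486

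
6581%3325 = 3256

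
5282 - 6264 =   -  982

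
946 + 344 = 1290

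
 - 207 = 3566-3773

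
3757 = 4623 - 866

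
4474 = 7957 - 3483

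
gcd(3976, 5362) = 14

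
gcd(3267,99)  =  99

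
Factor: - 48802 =  -  2^1*13^1*1877^1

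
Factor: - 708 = -2^2*3^1*59^1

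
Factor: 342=2^1 * 3^2*19^1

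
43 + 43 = 86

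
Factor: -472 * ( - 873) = 2^3*3^2*59^1*97^1 = 412056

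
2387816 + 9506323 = 11894139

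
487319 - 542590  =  -55271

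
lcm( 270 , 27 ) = 270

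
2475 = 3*825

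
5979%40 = 19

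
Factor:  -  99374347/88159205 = - 5^( - 1) * 113^1* 593^1*1483^1 * 17631841^( - 1 )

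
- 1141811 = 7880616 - 9022427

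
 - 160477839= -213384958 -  - 52907119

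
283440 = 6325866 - 6042426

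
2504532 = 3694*678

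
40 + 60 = 100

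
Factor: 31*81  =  2511 = 3^4*31^1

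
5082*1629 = 8278578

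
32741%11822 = 9097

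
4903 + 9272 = 14175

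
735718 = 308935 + 426783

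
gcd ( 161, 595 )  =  7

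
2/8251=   2/8251 = 0.00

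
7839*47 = 368433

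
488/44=11+ 1/11 = 11.09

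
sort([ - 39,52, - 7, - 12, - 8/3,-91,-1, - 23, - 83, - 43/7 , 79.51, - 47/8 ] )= [ -91,-83, - 39, - 23 , - 12, - 7, - 43/7,-47/8, - 8/3, - 1,  52, 79.51 ] 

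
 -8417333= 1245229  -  9662562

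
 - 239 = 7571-7810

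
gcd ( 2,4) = 2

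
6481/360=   18 + 1/360  =  18.00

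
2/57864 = 1/28932  =  0.00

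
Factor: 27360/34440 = 228/287 = 2^2*3^1*7^( - 1)*19^1*41^ (  -  1)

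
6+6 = 12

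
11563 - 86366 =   -  74803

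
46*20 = 920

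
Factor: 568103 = 239^1*2377^1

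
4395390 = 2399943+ 1995447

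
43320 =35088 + 8232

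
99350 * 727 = 72227450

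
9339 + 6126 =15465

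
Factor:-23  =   - 23^1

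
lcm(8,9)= 72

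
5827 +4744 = 10571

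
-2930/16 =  - 1465/8 = -  183.12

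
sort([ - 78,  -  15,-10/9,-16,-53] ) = [ - 78,-53, - 16, - 15,  -  10/9]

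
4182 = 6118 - 1936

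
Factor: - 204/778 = - 2^1*3^1*17^1*389^ ( - 1 )=-  102/389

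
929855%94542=78977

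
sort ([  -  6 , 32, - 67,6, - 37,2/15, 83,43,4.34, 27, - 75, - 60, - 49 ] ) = [ - 75,  -  67,-60, - 49, - 37, - 6,2/15,4.34,6,27, 32,43, 83 ]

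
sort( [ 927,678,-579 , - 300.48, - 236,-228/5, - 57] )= [ - 579, - 300.48,- 236,-57,-228/5,  678,927]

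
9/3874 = 9/3874 = 0.00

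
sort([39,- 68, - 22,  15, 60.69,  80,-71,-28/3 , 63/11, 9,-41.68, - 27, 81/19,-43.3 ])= [-71, - 68, - 43.3, - 41.68 , - 27,  -  22, - 28/3 , 81/19,63/11, 9 , 15,  39,60.69,80]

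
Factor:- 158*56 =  - 2^4*7^1*79^1=-8848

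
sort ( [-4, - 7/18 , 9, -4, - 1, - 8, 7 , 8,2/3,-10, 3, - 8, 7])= [ - 10, - 8, - 8, - 4, - 4, - 1, -7/18,2/3,3, 7, 7 , 8, 9]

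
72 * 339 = 24408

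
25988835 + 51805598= 77794433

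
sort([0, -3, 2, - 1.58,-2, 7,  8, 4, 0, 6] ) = [ - 3, - 2, - 1.58,0, 0,2,4, 6,7, 8 ] 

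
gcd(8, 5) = 1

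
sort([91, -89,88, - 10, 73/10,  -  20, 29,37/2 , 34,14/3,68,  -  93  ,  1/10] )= [ - 93, - 89, - 20, - 10 , 1/10,14/3, 73/10, 37/2, 29,34, 68, 88, 91]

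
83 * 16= 1328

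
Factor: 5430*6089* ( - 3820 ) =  - 2^3 *3^1*5^2*181^1*191^1*6089^1 = - 126301691400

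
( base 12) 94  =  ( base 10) 112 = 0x70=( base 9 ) 134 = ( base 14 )80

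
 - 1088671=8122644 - 9211315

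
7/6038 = 7/6038 = 0.00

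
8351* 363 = 3031413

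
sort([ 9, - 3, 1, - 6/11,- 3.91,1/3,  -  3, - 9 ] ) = [ - 9,- 3.91 , - 3, - 3,-6/11, 1/3,1,9]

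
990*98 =97020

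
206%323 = 206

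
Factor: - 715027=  - 19^1*37633^1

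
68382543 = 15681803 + 52700740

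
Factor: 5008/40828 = 2^2*59^( - 1 )*173^(-1 )*313^1 = 1252/10207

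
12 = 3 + 9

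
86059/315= 273 + 64/315  =  273.20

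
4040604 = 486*8314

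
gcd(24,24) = 24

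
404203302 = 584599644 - 180396342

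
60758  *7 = 425306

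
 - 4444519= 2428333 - 6872852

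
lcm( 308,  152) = 11704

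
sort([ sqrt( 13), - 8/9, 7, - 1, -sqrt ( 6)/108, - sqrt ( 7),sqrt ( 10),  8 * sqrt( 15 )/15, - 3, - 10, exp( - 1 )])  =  [ - 10, - 3, - sqrt( 7), - 1,- 8/9, - sqrt( 6)/108,  exp(-1),8 *sqrt( 15) /15, sqrt( 10), sqrt( 13 ), 7 ] 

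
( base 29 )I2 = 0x20C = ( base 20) 164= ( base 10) 524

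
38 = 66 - 28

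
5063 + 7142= 12205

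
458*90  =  41220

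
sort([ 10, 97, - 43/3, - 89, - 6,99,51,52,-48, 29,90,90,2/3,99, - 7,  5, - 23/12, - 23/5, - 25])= [ - 89, - 48, - 25, - 43/3, - 7, -6, - 23/5, - 23/12,2/3, 5,10 , 29,51, 52,90,90, 97 , 99 , 99]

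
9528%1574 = 84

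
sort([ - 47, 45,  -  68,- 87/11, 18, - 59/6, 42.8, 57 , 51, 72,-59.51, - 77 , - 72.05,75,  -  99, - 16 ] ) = [  -  99, - 77, - 72.05,-68, - 59.51, - 47,-16, - 59/6, - 87/11 , 18, 42.8, 45,51,57, 72, 75 ] 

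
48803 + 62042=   110845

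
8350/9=927 + 7/9=927.78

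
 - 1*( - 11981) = 11981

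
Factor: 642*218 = 139956 = 2^2*3^1*107^1 * 109^1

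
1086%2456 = 1086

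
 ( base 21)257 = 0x3E2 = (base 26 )1C6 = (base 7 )2620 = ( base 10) 994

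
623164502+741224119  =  1364388621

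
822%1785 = 822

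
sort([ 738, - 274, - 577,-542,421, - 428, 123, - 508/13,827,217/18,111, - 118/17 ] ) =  [  -  577,  -  542,-428, - 274, - 508/13,-118/17 , 217/18,111,123,421, 738, 827] 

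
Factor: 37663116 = 2^2*3^1*3138593^1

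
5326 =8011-2685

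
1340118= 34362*39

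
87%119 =87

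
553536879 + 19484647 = 573021526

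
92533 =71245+21288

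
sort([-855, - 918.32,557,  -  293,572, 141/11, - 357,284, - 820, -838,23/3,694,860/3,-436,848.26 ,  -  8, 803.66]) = [-918.32, - 855, - 838,-820 ,-436, - 357, - 293,  -  8, 23/3,141/11, 284, 860/3, 557,  572,  694 , 803.66,  848.26 ] 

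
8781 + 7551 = 16332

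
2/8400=1/4200 = 0.00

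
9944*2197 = 21846968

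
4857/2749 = 1 + 2108/2749 = 1.77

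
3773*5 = 18865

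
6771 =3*2257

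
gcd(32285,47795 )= 55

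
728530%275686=177158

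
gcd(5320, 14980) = 140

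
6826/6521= 1 + 305/6521 = 1.05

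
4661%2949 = 1712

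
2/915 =2/915 = 0.00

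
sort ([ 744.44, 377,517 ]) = [377,  517,744.44]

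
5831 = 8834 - 3003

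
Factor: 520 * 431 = 224120 = 2^3*5^1*13^1*431^1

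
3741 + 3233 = 6974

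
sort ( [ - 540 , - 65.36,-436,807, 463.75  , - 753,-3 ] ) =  [ -753,-540, - 436,- 65.36, - 3, 463.75,807 ]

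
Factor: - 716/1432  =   - 1/2 = - 2^( - 1)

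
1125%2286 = 1125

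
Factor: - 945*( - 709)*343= 229811715 = 3^3*5^1*7^4*709^1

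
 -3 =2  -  5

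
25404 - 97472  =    -  72068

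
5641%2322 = 997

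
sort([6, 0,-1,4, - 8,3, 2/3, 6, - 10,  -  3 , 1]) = [ - 10, -8, - 3, - 1 , 0, 2/3, 1,  3, 4, 6, 6 ] 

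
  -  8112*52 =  - 421824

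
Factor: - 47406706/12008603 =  - 2^1*29^1*523^(-1)*22961^(-1 )*817357^1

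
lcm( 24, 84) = 168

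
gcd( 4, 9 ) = 1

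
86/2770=43/1385 = 0.03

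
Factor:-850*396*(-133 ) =2^3*3^2*5^2*7^1 * 11^1*17^1*19^1 =44767800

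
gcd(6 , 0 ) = 6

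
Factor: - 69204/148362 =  - 2^1*73^1*313^(-1) = -146/313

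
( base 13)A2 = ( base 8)204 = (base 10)132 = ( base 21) 66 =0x84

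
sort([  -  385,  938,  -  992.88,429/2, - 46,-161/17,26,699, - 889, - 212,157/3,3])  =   [ - 992.88, - 889, -385, - 212, - 46, - 161/17, 3,26,157/3,429/2, 699,938 ] 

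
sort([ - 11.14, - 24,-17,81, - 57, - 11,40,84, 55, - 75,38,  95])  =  [ - 75, - 57, -24,  -  17, - 11.14, - 11, 38,40,55, 81, 84 , 95]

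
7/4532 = 7/4532=0.00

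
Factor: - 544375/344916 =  - 625/396 = - 2^(  -  2)*3^( - 2)*5^4*11^(- 1 )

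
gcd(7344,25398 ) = 306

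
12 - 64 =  - 52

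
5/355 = 1/71 = 0.01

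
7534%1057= 135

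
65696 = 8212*8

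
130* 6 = 780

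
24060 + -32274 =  - 8214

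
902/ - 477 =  - 2+ 52/477 =- 1.89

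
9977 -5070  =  4907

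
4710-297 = 4413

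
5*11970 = 59850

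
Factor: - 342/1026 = - 1/3 = - 3^( - 1) 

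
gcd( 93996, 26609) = 1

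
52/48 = 1 + 1/12 = 1.08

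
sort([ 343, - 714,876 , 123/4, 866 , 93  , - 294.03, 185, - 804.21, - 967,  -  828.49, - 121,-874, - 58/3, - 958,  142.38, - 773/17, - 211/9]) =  [ - 967, - 958 , - 874,-828.49, - 804.21, - 714 , - 294.03,-121,- 773/17,-211/9, -58/3, 123/4, 93,  142.38, 185,343,866,876 ]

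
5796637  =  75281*77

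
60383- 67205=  - 6822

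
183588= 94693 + 88895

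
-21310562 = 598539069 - 619849631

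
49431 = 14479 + 34952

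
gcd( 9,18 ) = 9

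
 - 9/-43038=1/4782=0.00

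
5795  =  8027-2232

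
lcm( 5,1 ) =5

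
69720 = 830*84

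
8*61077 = 488616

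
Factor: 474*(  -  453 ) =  - 214722= - 2^1*3^2*79^1*151^1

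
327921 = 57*5753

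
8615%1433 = 17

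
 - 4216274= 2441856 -6658130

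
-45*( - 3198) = 143910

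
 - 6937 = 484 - 7421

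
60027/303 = 20009/101 = 198.11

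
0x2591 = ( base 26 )E5N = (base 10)9617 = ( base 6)112305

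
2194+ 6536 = 8730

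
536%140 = 116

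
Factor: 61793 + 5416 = 3^1*43^1 * 521^1 = 67209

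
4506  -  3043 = 1463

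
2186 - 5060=  -  2874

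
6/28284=1/4714 = 0.00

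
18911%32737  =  18911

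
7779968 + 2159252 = 9939220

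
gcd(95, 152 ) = 19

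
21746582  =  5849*3718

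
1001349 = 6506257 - 5504908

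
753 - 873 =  - 120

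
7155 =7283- 128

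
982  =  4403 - 3421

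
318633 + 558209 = 876842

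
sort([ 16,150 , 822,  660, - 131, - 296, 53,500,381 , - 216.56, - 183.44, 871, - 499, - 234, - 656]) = [-656, - 499, - 296, - 234, - 216.56, - 183.44, - 131,16,53,150,381,500,660,822,871]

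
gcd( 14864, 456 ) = 8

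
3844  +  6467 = 10311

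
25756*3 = 77268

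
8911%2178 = 199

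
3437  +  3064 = 6501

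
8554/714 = 611/51 = 11.98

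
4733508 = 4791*988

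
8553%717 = 666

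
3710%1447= 816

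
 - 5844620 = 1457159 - 7301779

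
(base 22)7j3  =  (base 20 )9a9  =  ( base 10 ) 3809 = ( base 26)5gd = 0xEE1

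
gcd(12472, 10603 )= 1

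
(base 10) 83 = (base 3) 10002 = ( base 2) 1010011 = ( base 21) 3k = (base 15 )58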